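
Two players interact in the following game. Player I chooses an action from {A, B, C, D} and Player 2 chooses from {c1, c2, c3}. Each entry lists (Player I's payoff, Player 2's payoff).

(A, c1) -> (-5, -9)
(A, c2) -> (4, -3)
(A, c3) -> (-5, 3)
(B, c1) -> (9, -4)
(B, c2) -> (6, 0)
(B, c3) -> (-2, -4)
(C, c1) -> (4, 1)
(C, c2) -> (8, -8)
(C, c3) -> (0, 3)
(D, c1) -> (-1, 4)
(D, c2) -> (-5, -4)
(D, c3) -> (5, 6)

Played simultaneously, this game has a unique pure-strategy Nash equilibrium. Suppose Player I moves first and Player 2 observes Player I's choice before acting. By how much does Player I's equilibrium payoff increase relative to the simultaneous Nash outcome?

Player 2 best-responds to each possible Player I move:
- A: BR = c3, leader payoff -5.
- B: BR = c2, leader payoff 6.
- C: BR = c3, leader payoff 0.
- D: BR = c3, leader payoff 5.
Maximizing over -5, 6, 0, 5, Player I chooses B. Subgame-perfect outcome: (B, c2) with payoffs (6, 0).
Now find the simultaneous Nash equilibrium.
Player I's best replies: c1→B; c2→C; c3→D.
Player 2's best replies: A→c3; B→c2; C→c3; D→c3.
The unique mutual best reply is (D, c3), giving (5, 6).
Player I's commitment gain: 6 − 5 = 1.

1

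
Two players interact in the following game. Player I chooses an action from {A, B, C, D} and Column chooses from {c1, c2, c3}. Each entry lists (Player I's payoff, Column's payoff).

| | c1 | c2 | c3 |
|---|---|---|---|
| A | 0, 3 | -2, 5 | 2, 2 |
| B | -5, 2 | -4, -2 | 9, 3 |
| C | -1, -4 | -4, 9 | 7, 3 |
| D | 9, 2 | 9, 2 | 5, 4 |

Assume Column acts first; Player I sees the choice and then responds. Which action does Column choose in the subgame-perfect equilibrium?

c3

Solve by backward induction (Column leads).
- c1: BR = D, leader payoff 2.
- c2: BR = D, leader payoff 2.
- c3: BR = B, leader payoff 3.
Among 2, 2, 3, the best is 3 at c3. Subgame-perfect outcome: (B, c3) with payoffs (9, 3).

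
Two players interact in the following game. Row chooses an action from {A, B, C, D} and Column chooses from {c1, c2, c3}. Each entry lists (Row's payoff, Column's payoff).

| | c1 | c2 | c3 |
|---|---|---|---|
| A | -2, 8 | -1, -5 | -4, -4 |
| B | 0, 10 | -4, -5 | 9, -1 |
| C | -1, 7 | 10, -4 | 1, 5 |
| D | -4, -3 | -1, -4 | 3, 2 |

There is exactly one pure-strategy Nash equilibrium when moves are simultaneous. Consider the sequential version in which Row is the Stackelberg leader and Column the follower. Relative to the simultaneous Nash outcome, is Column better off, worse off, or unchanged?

Solve by backward induction (Row leads).
- A → Column plays c1 (best of 8, -5, -4); Row gets -2.
- B → Column plays c1 (best of 10, -5, -1); Row gets 0.
- C → Column plays c1 (best of 7, -4, 5); Row gets -1.
- D → Column plays c3 (best of -3, -4, 2); Row gets 3.
Maximizing over -2, 0, -1, 3, Row chooses D. Subgame-perfect outcome: (D, c3) with payoffs (3, 2).
Now find the simultaneous Nash equilibrium.
Row's best replies: c1→B; c2→C; c3→B.
Column's best replies: A→c1; B→c1; C→c1; D→c3.
The unique mutual best reply is (B, c1), giving (0, 10).
Column earns 2 sequentially versus 10 at the Nash outcome: worse off.

worse off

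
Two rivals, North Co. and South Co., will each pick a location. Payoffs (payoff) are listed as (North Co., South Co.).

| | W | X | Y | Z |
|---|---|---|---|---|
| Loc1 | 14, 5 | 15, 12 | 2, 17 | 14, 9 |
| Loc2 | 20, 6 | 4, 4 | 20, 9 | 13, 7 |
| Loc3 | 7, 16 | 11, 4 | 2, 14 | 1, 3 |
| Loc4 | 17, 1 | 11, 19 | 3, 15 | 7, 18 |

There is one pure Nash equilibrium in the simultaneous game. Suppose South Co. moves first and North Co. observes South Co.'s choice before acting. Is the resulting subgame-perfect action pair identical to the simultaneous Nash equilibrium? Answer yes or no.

Solve by backward induction (South Co. leads).
- W: North Co. compares 14, 20, 7, 17 and picks Loc2; South Co. would get 6.
- X: North Co. compares 15, 4, 11, 11 and picks Loc1; South Co. would get 12.
- Y: North Co. compares 2, 20, 2, 3 and picks Loc2; South Co. would get 9.
- Z: North Co. compares 14, 13, 1, 7 and picks Loc1; South Co. would get 9.
Maximizing over 6, 12, 9, 9, South Co. chooses X. Subgame-perfect outcome: (Loc1, X) with payoffs (15, 12).
Under simultaneous play:
North Co.'s best replies: W→Loc2; X→Loc1; Y→Loc2; Z→Loc1.
South Co.'s best replies: Loc1→Y; Loc2→Y; Loc3→W; Loc4→X.
Only (Loc2, Y) has each player best-responding; Nash payoffs (20, 9).
Sequential outcome (Loc1, X) differs from the Nash profile (Loc2, Y).

no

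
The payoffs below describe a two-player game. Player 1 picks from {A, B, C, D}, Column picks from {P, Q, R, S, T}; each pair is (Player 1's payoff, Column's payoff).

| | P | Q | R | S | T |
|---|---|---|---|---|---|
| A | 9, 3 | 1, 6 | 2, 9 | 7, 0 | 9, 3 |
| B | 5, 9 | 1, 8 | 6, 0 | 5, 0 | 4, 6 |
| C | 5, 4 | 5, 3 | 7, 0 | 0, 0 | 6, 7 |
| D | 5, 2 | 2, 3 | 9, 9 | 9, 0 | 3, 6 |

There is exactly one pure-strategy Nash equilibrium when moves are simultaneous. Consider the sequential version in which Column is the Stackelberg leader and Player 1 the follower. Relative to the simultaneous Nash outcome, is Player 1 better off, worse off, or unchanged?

unchanged

Backward induction with Column moving first.
- P → Player 1 plays A (best of 9, 5, 5, 5); Column gets 3.
- Q → Player 1 plays C (best of 1, 1, 5, 2); Column gets 3.
- R → Player 1 plays D (best of 2, 6, 7, 9); Column gets 9.
- S → Player 1 plays D (best of 7, 5, 0, 9); Column gets 0.
- T → Player 1 plays A (best of 9, 4, 6, 3); Column gets 3.
Among 3, 3, 9, 0, 3, the best is 9 at R. Subgame-perfect outcome: (D, R) with payoffs (9, 9).
Now find the simultaneous Nash equilibrium.
Player 1's best replies: P→A; Q→C; R→D; S→D; T→A.
Column's best replies: A→R; B→P; C→T; D→R.
The unique mutual best reply is (D, R), giving (9, 9).
Player 1 earns 9 sequentially versus 9 at the Nash outcome: unchanged.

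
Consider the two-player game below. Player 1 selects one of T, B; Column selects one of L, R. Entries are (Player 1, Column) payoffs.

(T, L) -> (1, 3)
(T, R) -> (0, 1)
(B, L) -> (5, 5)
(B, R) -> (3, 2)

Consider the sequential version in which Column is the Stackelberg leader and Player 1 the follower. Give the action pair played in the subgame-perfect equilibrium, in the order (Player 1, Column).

Player 1 best-responds to each possible Column move:
- L: BR = B, leader payoff 5.
- R: BR = B, leader payoff 2.
Column's induced payoffs are 5, 2, so Column commits to L. Subgame-perfect outcome: (B, L) with payoffs (5, 5).

(B, L)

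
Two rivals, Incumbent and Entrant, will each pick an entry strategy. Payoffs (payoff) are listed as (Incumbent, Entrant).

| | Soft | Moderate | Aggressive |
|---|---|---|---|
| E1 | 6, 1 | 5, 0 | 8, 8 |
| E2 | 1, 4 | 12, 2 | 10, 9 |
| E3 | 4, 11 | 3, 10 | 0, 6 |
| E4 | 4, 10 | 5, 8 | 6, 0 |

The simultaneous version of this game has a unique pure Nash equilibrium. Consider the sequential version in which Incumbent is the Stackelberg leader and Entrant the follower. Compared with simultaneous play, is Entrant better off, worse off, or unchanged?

unchanged

Entrant best-responds to each possible Incumbent move:
- E1: BR = Aggressive, leader payoff 8.
- E2: BR = Aggressive, leader payoff 10.
- E3: BR = Soft, leader payoff 4.
- E4: BR = Soft, leader payoff 4.
Among 8, 10, 4, 4, the best is 10 at E2. Subgame-perfect outcome: (E2, Aggressive) with payoffs (10, 9).
For the simultaneous game, intersect best replies.
Incumbent's best replies: Soft→E1; Moderate→E2; Aggressive→E2.
Entrant's best replies: E1→Aggressive; E2→Aggressive; E3→Soft; E4→Soft.
The unique mutual best reply is (E2, Aggressive), giving (10, 9).
Entrant earns 9 sequentially versus 9 at the Nash outcome: unchanged.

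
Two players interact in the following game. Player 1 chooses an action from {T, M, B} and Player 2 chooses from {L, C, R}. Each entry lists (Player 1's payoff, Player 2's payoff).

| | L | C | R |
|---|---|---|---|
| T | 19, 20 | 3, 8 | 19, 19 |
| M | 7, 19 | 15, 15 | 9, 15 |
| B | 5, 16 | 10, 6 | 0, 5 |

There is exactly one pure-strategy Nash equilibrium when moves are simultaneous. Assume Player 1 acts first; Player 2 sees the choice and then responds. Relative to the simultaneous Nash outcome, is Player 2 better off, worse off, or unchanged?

Work backward from Player 2's decision.
- T: Player 2 compares 20, 8, 19 and picks L; Player 1 would get 19.
- M: Player 2 compares 19, 15, 15 and picks L; Player 1 would get 7.
- B: Player 2 compares 16, 6, 5 and picks L; Player 1 would get 5.
Maximizing over 19, 7, 5, Player 1 chooses T. Subgame-perfect outcome: (T, L) with payoffs (19, 20).
Under simultaneous play:
Player 1's best replies: L→T; C→M; R→T.
Player 2's best replies: T→L; M→L; B→L.
The unique mutual best reply is (T, L), giving (19, 20).
Player 2 earns 20 sequentially versus 20 at the Nash outcome: unchanged.

unchanged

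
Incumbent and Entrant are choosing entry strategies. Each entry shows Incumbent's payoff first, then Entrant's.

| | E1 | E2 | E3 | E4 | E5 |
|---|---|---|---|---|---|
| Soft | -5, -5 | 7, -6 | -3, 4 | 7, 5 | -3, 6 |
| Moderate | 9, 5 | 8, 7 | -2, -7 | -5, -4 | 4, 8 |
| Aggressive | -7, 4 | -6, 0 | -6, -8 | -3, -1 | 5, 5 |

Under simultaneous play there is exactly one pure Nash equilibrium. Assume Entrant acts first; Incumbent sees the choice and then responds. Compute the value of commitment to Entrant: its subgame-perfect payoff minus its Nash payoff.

Work backward from Incumbent's decision.
- E1 → Incumbent plays Moderate (best of -5, 9, -7); Entrant gets 5.
- E2 → Incumbent plays Moderate (best of 7, 8, -6); Entrant gets 7.
- E3 → Incumbent plays Moderate (best of -3, -2, -6); Entrant gets -7.
- E4 → Incumbent plays Soft (best of 7, -5, -3); Entrant gets 5.
- E5 → Incumbent plays Aggressive (best of -3, 4, 5); Entrant gets 5.
Among 5, 7, -7, 5, 5, the best is 7 at E2. Subgame-perfect outcome: (Moderate, E2) with payoffs (8, 7).
Under simultaneous play:
Incumbent's best replies: E1→Moderate; E2→Moderate; E3→Moderate; E4→Soft; E5→Aggressive.
Entrant's best replies: Soft→E5; Moderate→E5; Aggressive→E5.
Only (Aggressive, E5) has each player best-responding; Nash payoffs (5, 5).
Entrant's commitment gain: 7 − 5 = 2.

2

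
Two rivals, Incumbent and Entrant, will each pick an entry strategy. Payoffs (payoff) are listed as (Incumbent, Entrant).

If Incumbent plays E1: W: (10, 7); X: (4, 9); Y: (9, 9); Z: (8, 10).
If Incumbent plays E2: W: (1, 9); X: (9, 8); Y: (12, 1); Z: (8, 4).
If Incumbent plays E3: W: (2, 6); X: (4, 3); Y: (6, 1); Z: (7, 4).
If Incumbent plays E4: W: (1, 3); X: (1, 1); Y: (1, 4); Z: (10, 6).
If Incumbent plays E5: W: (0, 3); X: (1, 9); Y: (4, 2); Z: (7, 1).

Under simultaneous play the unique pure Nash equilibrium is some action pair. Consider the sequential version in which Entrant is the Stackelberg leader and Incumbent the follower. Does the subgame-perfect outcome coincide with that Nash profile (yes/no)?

Work backward from Incumbent's decision.
- W → Incumbent plays E1 (best of 10, 1, 2, 1, 0); Entrant gets 7.
- X → Incumbent plays E2 (best of 4, 9, 4, 1, 1); Entrant gets 8.
- Y → Incumbent plays E2 (best of 9, 12, 6, 1, 4); Entrant gets 1.
- Z → Incumbent plays E4 (best of 8, 8, 7, 10, 7); Entrant gets 6.
Maximizing over 7, 8, 1, 6, Entrant chooses X. Subgame-perfect outcome: (E2, X) with payoffs (9, 8).
For the simultaneous game, intersect best replies.
Incumbent's best replies: W→E1; X→E2; Y→E2; Z→E4.
Entrant's best replies: E1→Z; E2→W; E3→W; E4→Z; E5→X.
The unique mutual best reply is (E4, Z), giving (10, 6).
Sequential outcome (E2, X) differs from the Nash profile (E4, Z).

no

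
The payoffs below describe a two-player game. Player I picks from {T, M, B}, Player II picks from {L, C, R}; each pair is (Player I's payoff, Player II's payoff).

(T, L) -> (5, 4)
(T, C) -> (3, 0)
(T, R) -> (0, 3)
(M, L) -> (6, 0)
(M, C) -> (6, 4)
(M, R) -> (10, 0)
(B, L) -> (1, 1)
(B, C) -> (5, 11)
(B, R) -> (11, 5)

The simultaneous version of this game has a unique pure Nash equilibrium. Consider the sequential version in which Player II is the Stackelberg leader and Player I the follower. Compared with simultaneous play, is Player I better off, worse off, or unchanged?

better off

Work backward from Player I's decision.
- L → Player I plays M (best of 5, 6, 1); Player II gets 0.
- C → Player I plays M (best of 3, 6, 5); Player II gets 4.
- R → Player I plays B (best of 0, 10, 11); Player II gets 5.
Maximizing over 0, 4, 5, Player II chooses R. Subgame-perfect outcome: (B, R) with payoffs (11, 5).
For the simultaneous game, intersect best replies.
Player I's best replies: L→M; C→M; R→B.
Player II's best replies: T→L; M→C; B→C.
The unique mutual best reply is (M, C), giving (6, 4).
Player I earns 11 sequentially versus 6 at the Nash outcome: better off.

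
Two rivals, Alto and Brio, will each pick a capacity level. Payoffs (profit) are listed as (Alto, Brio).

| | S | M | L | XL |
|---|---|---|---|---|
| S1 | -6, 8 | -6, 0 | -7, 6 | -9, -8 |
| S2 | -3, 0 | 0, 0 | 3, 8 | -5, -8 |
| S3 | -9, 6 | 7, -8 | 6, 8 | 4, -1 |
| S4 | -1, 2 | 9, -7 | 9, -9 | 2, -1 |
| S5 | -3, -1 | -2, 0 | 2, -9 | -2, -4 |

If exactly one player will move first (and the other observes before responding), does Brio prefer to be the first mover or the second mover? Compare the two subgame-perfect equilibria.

If Alto leads: Brio's best replies are S1→S, S2→L, S3→L, S4→S, S5→M; Alto's induced payoffs -6, 3, 6, -1, -2; outcome (S3, L), payoffs (6, 8).
If Brio leads: Alto's best replies are S→S4, M→S4, L→S4, XL→S3; Brio's induced payoffs 2, -7, -9, -1; outcome (S4, S), payoffs (-1, 2).
Brio gets 2 moving first and 8 moving second, so Brio prefers to move second.

second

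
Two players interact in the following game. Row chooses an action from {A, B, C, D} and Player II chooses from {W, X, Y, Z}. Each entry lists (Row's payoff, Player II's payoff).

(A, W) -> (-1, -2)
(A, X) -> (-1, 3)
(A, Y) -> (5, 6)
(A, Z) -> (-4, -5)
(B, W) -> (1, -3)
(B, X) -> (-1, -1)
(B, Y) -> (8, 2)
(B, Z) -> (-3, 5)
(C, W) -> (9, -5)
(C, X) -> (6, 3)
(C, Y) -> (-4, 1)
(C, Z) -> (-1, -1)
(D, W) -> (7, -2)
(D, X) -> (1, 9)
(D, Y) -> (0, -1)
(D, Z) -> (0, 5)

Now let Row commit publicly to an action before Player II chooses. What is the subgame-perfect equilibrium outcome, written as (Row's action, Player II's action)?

(C, X)

Backward induction with Row moving first.
- A: Player II compares -2, 3, 6, -5 and picks Y; Row would get 5.
- B: Player II compares -3, -1, 2, 5 and picks Z; Row would get -3.
- C: Player II compares -5, 3, 1, -1 and picks X; Row would get 6.
- D: Player II compares -2, 9, -1, 5 and picks X; Row would get 1.
Among 5, -3, 6, 1, the best is 6 at C. Subgame-perfect outcome: (C, X) with payoffs (6, 3).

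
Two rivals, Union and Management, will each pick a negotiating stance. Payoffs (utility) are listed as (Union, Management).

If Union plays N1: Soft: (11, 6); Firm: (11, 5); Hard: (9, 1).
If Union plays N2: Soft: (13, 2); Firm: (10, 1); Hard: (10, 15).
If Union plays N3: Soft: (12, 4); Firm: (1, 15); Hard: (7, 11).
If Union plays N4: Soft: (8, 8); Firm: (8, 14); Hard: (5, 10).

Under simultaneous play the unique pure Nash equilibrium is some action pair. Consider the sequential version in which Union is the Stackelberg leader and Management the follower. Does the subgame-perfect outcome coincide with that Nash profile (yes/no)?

Work backward from Management's decision.
- N1 → Management plays Soft (best of 6, 5, 1); Union gets 11.
- N2 → Management plays Hard (best of 2, 1, 15); Union gets 10.
- N3 → Management plays Firm (best of 4, 15, 11); Union gets 1.
- N4 → Management plays Firm (best of 8, 14, 10); Union gets 8.
Union's induced payoffs are 11, 10, 1, 8, so Union commits to N1. Subgame-perfect outcome: (N1, Soft) with payoffs (11, 6).
For the simultaneous game, intersect best replies.
Union's best replies: Soft→N2; Firm→N1; Hard→N2.
Management's best replies: N1→Soft; N2→Hard; N3→Firm; N4→Firm.
The unique mutual best reply is (N2, Hard), giving (10, 15).
Sequential outcome (N1, Soft) differs from the Nash profile (N2, Hard).

no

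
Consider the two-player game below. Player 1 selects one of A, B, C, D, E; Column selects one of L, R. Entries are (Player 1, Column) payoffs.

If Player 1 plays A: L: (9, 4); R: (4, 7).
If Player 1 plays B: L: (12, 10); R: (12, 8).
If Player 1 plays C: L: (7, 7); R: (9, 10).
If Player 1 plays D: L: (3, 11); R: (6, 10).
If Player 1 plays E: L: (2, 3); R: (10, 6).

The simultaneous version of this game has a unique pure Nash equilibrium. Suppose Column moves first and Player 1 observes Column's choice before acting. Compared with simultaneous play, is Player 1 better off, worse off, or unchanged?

Backward induction with Column moving first.
- L: BR = B, leader payoff 10.
- R: BR = B, leader payoff 8.
Maximizing over 10, 8, Column chooses L. Subgame-perfect outcome: (B, L) with payoffs (12, 10).
Under simultaneous play:
Player 1's best replies: L→B; R→B.
Column's best replies: A→R; B→L; C→R; D→L; E→R.
Only (B, L) has each player best-responding; Nash payoffs (12, 10).
Player 1 earns 12 sequentially versus 12 at the Nash outcome: unchanged.

unchanged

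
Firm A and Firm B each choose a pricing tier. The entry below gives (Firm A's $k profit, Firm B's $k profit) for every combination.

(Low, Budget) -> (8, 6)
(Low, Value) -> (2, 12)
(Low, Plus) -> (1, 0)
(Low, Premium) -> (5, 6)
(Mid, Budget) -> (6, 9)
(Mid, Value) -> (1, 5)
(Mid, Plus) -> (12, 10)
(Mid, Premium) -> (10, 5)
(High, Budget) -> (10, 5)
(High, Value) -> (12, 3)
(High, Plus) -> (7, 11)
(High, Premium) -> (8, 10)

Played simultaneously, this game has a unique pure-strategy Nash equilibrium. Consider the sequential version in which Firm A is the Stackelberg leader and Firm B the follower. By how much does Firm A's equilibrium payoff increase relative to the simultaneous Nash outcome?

Firm B best-responds to each possible Firm A move:
- Low: BR = Value, leader payoff 2.
- Mid: BR = Plus, leader payoff 12.
- High: BR = Plus, leader payoff 7.
Firm A's induced payoffs are 2, 12, 7, so Firm A commits to Mid. Subgame-perfect outcome: (Mid, Plus) with payoffs (12, 10).
Now find the simultaneous Nash equilibrium.
Firm A's best replies: Budget→High; Value→High; Plus→Mid; Premium→Mid.
Firm B's best replies: Low→Value; Mid→Plus; High→Plus.
Only (Mid, Plus) has each player best-responding; Nash payoffs (12, 10).
Firm A's commitment gain: 12 − 12 = 0.

0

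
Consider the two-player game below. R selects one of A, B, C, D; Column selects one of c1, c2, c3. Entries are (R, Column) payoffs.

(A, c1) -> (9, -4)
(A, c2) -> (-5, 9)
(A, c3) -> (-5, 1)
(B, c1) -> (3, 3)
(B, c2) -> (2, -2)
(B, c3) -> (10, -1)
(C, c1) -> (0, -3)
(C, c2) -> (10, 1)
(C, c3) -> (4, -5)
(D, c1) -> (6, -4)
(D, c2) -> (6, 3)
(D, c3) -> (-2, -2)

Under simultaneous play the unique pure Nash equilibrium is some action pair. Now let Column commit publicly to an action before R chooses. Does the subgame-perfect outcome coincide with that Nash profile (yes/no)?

yes

Solve by backward induction (Column leads).
- c1: R compares 9, 3, 0, 6 and picks A; Column would get -4.
- c2: R compares -5, 2, 10, 6 and picks C; Column would get 1.
- c3: R compares -5, 10, 4, -2 and picks B; Column would get -1.
Column's induced payoffs are -4, 1, -1, so Column commits to c2. Subgame-perfect outcome: (C, c2) with payoffs (10, 1).
For the simultaneous game, intersect best replies.
R's best replies: c1→A; c2→C; c3→B.
Column's best replies: A→c2; B→c1; C→c2; D→c2.
The unique mutual best reply is (C, c2), giving (10, 1).
Sequential outcome (C, c2) coincides with the Nash profile (C, c2).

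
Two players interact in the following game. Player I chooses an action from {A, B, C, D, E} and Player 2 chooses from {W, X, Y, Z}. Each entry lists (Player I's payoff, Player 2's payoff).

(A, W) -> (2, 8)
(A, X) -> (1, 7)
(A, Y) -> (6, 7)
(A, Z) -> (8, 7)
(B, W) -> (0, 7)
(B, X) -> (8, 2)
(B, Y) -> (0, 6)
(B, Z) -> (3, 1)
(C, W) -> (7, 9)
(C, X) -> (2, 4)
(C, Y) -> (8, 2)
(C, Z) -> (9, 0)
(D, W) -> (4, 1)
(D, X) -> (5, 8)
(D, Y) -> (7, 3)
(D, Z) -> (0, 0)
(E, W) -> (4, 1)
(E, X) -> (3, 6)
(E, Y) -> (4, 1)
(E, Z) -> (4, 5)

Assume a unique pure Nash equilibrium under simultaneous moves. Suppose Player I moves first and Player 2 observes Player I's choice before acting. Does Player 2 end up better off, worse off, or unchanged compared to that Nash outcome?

unchanged

Backward induction with Player I moving first.
- A → Player 2 plays W (best of 8, 7, 7, 7); Player I gets 2.
- B → Player 2 plays W (best of 7, 2, 6, 1); Player I gets 0.
- C → Player 2 plays W (best of 9, 4, 2, 0); Player I gets 7.
- D → Player 2 plays X (best of 1, 8, 3, 0); Player I gets 5.
- E → Player 2 plays X (best of 1, 6, 1, 5); Player I gets 3.
Maximizing over 2, 0, 7, 5, 3, Player I chooses C. Subgame-perfect outcome: (C, W) with payoffs (7, 9).
Under simultaneous play:
Player I's best replies: W→C; X→B; Y→C; Z→C.
Player 2's best replies: A→W; B→W; C→W; D→X; E→X.
Only (C, W) has each player best-responding; Nash payoffs (7, 9).
Player 2 earns 9 sequentially versus 9 at the Nash outcome: unchanged.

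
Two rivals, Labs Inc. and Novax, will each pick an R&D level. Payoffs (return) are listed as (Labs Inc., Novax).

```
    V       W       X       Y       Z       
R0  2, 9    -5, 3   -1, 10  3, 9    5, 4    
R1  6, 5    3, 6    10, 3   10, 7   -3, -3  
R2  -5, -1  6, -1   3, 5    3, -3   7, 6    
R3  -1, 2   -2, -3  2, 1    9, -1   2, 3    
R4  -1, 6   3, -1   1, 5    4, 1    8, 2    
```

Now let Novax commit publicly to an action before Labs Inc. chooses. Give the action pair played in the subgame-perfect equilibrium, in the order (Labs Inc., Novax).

Solve by backward induction (Novax leads).
- V → Labs Inc. plays R1 (best of 2, 6, -5, -1, -1); Novax gets 5.
- W → Labs Inc. plays R2 (best of -5, 3, 6, -2, 3); Novax gets -1.
- X → Labs Inc. plays R1 (best of -1, 10, 3, 2, 1); Novax gets 3.
- Y → Labs Inc. plays R1 (best of 3, 10, 3, 9, 4); Novax gets 7.
- Z → Labs Inc. plays R4 (best of 5, -3, 7, 2, 8); Novax gets 2.
Among 5, -1, 3, 7, 2, the best is 7 at Y. Subgame-perfect outcome: (R1, Y) with payoffs (10, 7).

(R1, Y)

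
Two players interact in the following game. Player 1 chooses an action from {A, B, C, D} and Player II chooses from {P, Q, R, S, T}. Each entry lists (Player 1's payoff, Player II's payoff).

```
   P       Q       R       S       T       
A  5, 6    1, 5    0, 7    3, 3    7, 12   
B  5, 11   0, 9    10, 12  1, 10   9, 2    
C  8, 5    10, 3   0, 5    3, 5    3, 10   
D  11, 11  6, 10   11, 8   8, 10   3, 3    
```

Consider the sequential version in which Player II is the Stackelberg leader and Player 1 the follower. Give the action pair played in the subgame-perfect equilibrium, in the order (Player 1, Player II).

Player 1 best-responds to each possible Player II move:
- P: Player 1 compares 5, 5, 8, 11 and picks D; Player II would get 11.
- Q: Player 1 compares 1, 0, 10, 6 and picks C; Player II would get 3.
- R: Player 1 compares 0, 10, 0, 11 and picks D; Player II would get 8.
- S: Player 1 compares 3, 1, 3, 8 and picks D; Player II would get 10.
- T: Player 1 compares 7, 9, 3, 3 and picks B; Player II would get 2.
Among 11, 3, 8, 10, 2, the best is 11 at P. Subgame-perfect outcome: (D, P) with payoffs (11, 11).

(D, P)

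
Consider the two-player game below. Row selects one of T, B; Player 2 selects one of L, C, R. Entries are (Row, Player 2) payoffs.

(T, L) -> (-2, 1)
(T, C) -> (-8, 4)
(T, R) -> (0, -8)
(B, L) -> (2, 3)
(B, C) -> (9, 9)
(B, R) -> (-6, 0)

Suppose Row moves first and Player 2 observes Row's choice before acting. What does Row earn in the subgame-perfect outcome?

Backward induction with Row moving first.
- T: BR = C, leader payoff -8.
- B: BR = C, leader payoff 9.
Maximizing over -8, 9, Row chooses B. Subgame-perfect outcome: (B, C) with payoffs (9, 9).

9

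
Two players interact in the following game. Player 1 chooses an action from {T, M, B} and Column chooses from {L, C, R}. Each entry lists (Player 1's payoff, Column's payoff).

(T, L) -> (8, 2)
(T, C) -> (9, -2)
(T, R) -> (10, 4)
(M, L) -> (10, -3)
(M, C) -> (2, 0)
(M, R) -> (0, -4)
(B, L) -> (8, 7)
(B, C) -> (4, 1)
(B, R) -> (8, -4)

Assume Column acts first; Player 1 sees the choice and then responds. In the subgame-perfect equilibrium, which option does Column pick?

Work backward from Player 1's decision.
- L → Player 1 plays M (best of 8, 10, 8); Column gets -3.
- C → Player 1 plays T (best of 9, 2, 4); Column gets -2.
- R → Player 1 plays T (best of 10, 0, 8); Column gets 4.
Column's induced payoffs are -3, -2, 4, so Column commits to R. Subgame-perfect outcome: (T, R) with payoffs (10, 4).

R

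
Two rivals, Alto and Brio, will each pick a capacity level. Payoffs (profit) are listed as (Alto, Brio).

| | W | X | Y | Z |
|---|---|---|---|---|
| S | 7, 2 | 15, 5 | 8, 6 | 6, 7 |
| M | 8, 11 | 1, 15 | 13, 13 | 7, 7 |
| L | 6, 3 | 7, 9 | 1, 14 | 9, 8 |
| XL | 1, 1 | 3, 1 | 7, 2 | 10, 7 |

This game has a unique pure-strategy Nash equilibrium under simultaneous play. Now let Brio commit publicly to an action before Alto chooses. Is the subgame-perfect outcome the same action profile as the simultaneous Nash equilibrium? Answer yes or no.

Work backward from Alto's decision.
- W: Alto compares 7, 8, 6, 1 and picks M; Brio would get 11.
- X: Alto compares 15, 1, 7, 3 and picks S; Brio would get 5.
- Y: Alto compares 8, 13, 1, 7 and picks M; Brio would get 13.
- Z: Alto compares 6, 7, 9, 10 and picks XL; Brio would get 7.
Among 11, 5, 13, 7, the best is 13 at Y. Subgame-perfect outcome: (M, Y) with payoffs (13, 13).
For the simultaneous game, intersect best replies.
Alto's best replies: W→M; X→S; Y→M; Z→XL.
Brio's best replies: S→Z; M→X; L→Y; XL→Z.
The unique mutual best reply is (XL, Z), giving (10, 7).
Sequential outcome (M, Y) differs from the Nash profile (XL, Z).

no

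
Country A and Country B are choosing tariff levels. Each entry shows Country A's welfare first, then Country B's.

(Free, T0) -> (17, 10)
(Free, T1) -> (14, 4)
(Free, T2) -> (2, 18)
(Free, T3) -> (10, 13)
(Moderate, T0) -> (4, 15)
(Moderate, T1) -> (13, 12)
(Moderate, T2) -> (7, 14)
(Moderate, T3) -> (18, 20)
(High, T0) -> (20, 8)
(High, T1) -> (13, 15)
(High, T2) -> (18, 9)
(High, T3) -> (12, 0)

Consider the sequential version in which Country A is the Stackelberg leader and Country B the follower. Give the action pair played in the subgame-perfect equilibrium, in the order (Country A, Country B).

Country B best-responds to each possible Country A move:
- Free: Country B compares 10, 4, 18, 13 and picks T2; Country A would get 2.
- Moderate: Country B compares 15, 12, 14, 20 and picks T3; Country A would get 18.
- High: Country B compares 8, 15, 9, 0 and picks T1; Country A would get 13.
Country A's induced payoffs are 2, 18, 13, so Country A commits to Moderate. Subgame-perfect outcome: (Moderate, T3) with payoffs (18, 20).

(Moderate, T3)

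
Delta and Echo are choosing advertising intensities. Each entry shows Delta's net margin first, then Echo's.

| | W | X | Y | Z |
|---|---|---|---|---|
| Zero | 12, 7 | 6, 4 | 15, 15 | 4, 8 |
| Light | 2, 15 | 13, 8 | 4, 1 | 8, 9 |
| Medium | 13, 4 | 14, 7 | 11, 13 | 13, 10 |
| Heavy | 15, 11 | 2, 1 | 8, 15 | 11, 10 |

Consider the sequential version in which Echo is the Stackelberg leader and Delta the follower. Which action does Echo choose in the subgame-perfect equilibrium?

Y

Work backward from Delta's decision.
- W: Delta compares 12, 2, 13, 15 and picks Heavy; Echo would get 11.
- X: Delta compares 6, 13, 14, 2 and picks Medium; Echo would get 7.
- Y: Delta compares 15, 4, 11, 8 and picks Zero; Echo would get 15.
- Z: Delta compares 4, 8, 13, 11 and picks Medium; Echo would get 10.
Maximizing over 11, 7, 15, 10, Echo chooses Y. Subgame-perfect outcome: (Zero, Y) with payoffs (15, 15).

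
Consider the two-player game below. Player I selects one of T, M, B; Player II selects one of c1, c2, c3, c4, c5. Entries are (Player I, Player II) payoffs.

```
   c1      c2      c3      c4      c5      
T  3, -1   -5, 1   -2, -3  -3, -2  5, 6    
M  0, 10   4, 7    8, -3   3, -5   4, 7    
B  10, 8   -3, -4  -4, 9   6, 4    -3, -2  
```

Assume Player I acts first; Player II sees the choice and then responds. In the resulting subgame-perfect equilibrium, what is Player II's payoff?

Player II best-responds to each possible Player I move:
- T: Player II compares -1, 1, -3, -2, 6 and picks c5; Player I would get 5.
- M: Player II compares 10, 7, -3, -5, 7 and picks c1; Player I would get 0.
- B: Player II compares 8, -4, 9, 4, -2 and picks c3; Player I would get -4.
Among 5, 0, -4, the best is 5 at T. Subgame-perfect outcome: (T, c5) with payoffs (5, 6).

6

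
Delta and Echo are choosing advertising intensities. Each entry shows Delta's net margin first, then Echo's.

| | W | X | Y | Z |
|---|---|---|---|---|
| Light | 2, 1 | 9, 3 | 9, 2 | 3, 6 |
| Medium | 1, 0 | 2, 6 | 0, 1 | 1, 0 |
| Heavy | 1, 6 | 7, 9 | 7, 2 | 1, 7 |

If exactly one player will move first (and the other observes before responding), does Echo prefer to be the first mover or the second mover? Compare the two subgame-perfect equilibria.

second

If Delta leads: Echo's best replies are Light→Z, Medium→X, Heavy→X; Delta's induced payoffs 3, 2, 7; outcome (Heavy, X), payoffs (7, 9).
If Echo leads: Delta's best replies are W→Light, X→Light, Y→Light, Z→Light; Echo's induced payoffs 1, 3, 2, 6; outcome (Light, Z), payoffs (3, 6).
Echo gets 6 moving first and 9 moving second, so Echo prefers to move second.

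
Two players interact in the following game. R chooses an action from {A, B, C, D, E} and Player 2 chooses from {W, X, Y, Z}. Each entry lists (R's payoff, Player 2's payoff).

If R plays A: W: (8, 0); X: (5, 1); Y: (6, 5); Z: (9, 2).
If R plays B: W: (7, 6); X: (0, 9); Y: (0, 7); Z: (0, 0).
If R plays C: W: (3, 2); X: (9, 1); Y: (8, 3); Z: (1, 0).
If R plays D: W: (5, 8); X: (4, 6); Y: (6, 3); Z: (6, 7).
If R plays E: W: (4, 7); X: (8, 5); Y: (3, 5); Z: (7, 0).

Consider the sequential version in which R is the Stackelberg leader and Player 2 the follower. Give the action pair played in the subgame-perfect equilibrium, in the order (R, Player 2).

Player 2 best-responds to each possible R move:
- A: BR = Y, leader payoff 6.
- B: BR = X, leader payoff 0.
- C: BR = Y, leader payoff 8.
- D: BR = W, leader payoff 5.
- E: BR = W, leader payoff 4.
R's induced payoffs are 6, 0, 8, 5, 4, so R commits to C. Subgame-perfect outcome: (C, Y) with payoffs (8, 3).

(C, Y)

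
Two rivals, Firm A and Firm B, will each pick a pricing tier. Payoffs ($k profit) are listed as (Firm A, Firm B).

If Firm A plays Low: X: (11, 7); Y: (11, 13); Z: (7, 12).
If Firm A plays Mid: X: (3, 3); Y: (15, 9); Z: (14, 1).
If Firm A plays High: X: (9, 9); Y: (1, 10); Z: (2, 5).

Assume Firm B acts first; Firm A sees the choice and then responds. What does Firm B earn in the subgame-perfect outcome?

9

Work backward from Firm A's decision.
- X: Firm A compares 11, 3, 9 and picks Low; Firm B would get 7.
- Y: Firm A compares 11, 15, 1 and picks Mid; Firm B would get 9.
- Z: Firm A compares 7, 14, 2 and picks Mid; Firm B would get 1.
Among 7, 9, 1, the best is 9 at Y. Subgame-perfect outcome: (Mid, Y) with payoffs (15, 9).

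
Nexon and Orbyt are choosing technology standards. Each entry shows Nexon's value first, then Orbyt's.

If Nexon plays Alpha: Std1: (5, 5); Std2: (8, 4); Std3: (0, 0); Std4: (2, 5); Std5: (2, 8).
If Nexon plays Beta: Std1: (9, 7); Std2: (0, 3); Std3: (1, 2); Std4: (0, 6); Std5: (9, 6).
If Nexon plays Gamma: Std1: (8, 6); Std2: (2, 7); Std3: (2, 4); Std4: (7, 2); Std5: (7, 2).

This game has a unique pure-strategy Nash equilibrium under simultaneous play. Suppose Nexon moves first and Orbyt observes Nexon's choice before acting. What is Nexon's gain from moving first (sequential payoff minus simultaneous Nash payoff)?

0

Work backward from Orbyt's decision.
- Alpha: Orbyt compares 5, 4, 0, 5, 8 and picks Std5; Nexon would get 2.
- Beta: Orbyt compares 7, 3, 2, 6, 6 and picks Std1; Nexon would get 9.
- Gamma: Orbyt compares 6, 7, 4, 2, 2 and picks Std2; Nexon would get 2.
Among 2, 9, 2, the best is 9 at Beta. Subgame-perfect outcome: (Beta, Std1) with payoffs (9, 7).
Under simultaneous play:
Nexon's best replies: Std1→Beta; Std2→Alpha; Std3→Gamma; Std4→Gamma; Std5→Beta.
Orbyt's best replies: Alpha→Std5; Beta→Std1; Gamma→Std2.
The unique mutual best reply is (Beta, Std1), giving (9, 7).
Nexon's commitment gain: 9 − 9 = 0.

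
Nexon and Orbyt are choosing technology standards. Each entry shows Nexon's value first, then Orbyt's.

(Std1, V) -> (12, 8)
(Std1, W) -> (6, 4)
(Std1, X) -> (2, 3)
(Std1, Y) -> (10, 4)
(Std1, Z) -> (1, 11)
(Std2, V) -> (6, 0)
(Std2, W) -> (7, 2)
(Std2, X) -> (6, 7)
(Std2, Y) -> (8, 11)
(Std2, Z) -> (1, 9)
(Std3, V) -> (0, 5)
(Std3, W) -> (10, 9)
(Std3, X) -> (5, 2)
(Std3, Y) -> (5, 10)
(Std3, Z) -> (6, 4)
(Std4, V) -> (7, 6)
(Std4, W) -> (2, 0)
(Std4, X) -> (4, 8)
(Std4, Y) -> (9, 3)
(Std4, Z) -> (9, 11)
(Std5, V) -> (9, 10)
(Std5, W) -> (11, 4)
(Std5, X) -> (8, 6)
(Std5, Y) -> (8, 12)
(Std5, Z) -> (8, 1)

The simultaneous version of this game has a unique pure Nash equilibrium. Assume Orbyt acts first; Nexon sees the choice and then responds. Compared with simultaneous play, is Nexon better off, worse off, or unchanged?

Nexon best-responds to each possible Orbyt move:
- V: BR = Std1, leader payoff 8.
- W: BR = Std5, leader payoff 4.
- X: BR = Std5, leader payoff 6.
- Y: BR = Std1, leader payoff 4.
- Z: BR = Std4, leader payoff 11.
Among 8, 4, 6, 4, 11, the best is 11 at Z. Subgame-perfect outcome: (Std4, Z) with payoffs (9, 11).
Now find the simultaneous Nash equilibrium.
Nexon's best replies: V→Std1; W→Std5; X→Std5; Y→Std1; Z→Std4.
Orbyt's best replies: Std1→Z; Std2→Y; Std3→Y; Std4→Z; Std5→Y.
Only (Std4, Z) has each player best-responding; Nash payoffs (9, 11).
Nexon earns 9 sequentially versus 9 at the Nash outcome: unchanged.

unchanged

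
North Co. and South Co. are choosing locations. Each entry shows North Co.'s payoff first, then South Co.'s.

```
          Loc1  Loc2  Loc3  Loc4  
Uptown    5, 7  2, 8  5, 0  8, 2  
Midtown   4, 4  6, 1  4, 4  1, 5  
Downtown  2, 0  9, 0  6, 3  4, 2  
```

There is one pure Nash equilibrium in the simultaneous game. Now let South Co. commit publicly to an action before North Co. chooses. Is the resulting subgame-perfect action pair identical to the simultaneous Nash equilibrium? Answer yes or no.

Backward induction with South Co. moving first.
- Loc1: North Co. compares 5, 4, 2 and picks Uptown; South Co. would get 7.
- Loc2: North Co. compares 2, 6, 9 and picks Downtown; South Co. would get 0.
- Loc3: North Co. compares 5, 4, 6 and picks Downtown; South Co. would get 3.
- Loc4: North Co. compares 8, 1, 4 and picks Uptown; South Co. would get 2.
Maximizing over 7, 0, 3, 2, South Co. chooses Loc1. Subgame-perfect outcome: (Uptown, Loc1) with payoffs (5, 7).
Under simultaneous play:
North Co.'s best replies: Loc1→Uptown; Loc2→Downtown; Loc3→Downtown; Loc4→Uptown.
South Co.'s best replies: Uptown→Loc2; Midtown→Loc4; Downtown→Loc3.
Only (Downtown, Loc3) has each player best-responding; Nash payoffs (6, 3).
Sequential outcome (Uptown, Loc1) differs from the Nash profile (Downtown, Loc3).

no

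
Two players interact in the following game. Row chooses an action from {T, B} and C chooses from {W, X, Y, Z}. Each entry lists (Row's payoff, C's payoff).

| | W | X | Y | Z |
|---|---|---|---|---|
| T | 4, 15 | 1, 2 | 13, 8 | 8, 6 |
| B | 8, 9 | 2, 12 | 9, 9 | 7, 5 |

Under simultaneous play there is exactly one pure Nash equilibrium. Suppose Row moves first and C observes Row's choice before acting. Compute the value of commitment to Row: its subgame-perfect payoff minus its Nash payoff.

Backward induction with Row moving first.
- T → C plays W (best of 15, 2, 8, 6); Row gets 4.
- B → C plays X (best of 9, 12, 9, 5); Row gets 2.
Among 4, 2, the best is 4 at T. Subgame-perfect outcome: (T, W) with payoffs (4, 15).
Now find the simultaneous Nash equilibrium.
Row's best replies: W→B; X→B; Y→T; Z→T.
C's best replies: T→W; B→X.
Only (B, X) has each player best-responding; Nash payoffs (2, 12).
Row's commitment gain: 4 − 2 = 2.

2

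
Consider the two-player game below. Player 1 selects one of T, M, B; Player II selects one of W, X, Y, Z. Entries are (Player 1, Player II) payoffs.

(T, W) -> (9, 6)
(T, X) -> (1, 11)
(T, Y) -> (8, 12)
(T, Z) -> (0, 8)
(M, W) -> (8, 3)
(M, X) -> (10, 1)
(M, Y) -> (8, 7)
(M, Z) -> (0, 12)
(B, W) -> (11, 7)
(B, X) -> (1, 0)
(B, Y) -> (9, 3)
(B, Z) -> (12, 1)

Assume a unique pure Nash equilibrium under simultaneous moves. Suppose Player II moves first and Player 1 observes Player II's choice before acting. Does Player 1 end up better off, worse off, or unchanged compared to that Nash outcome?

Player 1 best-responds to each possible Player II move:
- W: Player 1 compares 9, 8, 11 and picks B; Player II would get 7.
- X: Player 1 compares 1, 10, 1 and picks M; Player II would get 1.
- Y: Player 1 compares 8, 8, 9 and picks B; Player II would get 3.
- Z: Player 1 compares 0, 0, 12 and picks B; Player II would get 1.
Player II's induced payoffs are 7, 1, 3, 1, so Player II commits to W. Subgame-perfect outcome: (B, W) with payoffs (11, 7).
Now find the simultaneous Nash equilibrium.
Player 1's best replies: W→B; X→M; Y→B; Z→B.
Player II's best replies: T→Y; M→Z; B→W.
Only (B, W) has each player best-responding; Nash payoffs (11, 7).
Player 1 earns 11 sequentially versus 11 at the Nash outcome: unchanged.

unchanged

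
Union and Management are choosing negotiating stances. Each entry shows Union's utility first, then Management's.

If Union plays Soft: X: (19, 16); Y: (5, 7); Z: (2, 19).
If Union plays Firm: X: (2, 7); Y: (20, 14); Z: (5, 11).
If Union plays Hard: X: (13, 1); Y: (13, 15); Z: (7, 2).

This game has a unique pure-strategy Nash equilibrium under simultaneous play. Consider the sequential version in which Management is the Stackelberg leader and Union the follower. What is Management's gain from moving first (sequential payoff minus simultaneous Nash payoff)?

2

Work backward from Union's decision.
- X: BR = Soft, leader payoff 16.
- Y: BR = Firm, leader payoff 14.
- Z: BR = Hard, leader payoff 2.
Management's induced payoffs are 16, 14, 2, so Management commits to X. Subgame-perfect outcome: (Soft, X) with payoffs (19, 16).
For the simultaneous game, intersect best replies.
Union's best replies: X→Soft; Y→Firm; Z→Hard.
Management's best replies: Soft→Z; Firm→Y; Hard→Y.
The unique mutual best reply is (Firm, Y), giving (20, 14).
Management's commitment gain: 16 − 14 = 2.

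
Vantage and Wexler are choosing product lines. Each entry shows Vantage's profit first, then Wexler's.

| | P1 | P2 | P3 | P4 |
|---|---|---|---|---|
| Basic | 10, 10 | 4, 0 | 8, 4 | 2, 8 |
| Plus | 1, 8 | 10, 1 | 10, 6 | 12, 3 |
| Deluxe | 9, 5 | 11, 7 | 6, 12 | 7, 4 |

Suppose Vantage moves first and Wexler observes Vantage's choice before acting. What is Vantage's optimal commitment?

Basic

Wexler best-responds to each possible Vantage move:
- Basic → Wexler plays P1 (best of 10, 0, 4, 8); Vantage gets 10.
- Plus → Wexler plays P1 (best of 8, 1, 6, 3); Vantage gets 1.
- Deluxe → Wexler plays P3 (best of 5, 7, 12, 4); Vantage gets 6.
Maximizing over 10, 1, 6, Vantage chooses Basic. Subgame-perfect outcome: (Basic, P1) with payoffs (10, 10).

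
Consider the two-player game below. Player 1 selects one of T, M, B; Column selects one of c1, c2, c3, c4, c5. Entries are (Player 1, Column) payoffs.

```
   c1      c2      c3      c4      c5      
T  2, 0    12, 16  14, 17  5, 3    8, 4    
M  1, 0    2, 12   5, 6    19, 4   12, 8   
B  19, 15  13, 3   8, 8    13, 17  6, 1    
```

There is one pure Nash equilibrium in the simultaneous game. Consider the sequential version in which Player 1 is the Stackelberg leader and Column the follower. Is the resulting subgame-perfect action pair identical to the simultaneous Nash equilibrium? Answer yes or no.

Column best-responds to each possible Player 1 move:
- T: BR = c3, leader payoff 14.
- M: BR = c2, leader payoff 2.
- B: BR = c4, leader payoff 13.
Player 1's induced payoffs are 14, 2, 13, so Player 1 commits to T. Subgame-perfect outcome: (T, c3) with payoffs (14, 17).
Now find the simultaneous Nash equilibrium.
Player 1's best replies: c1→B; c2→B; c3→T; c4→M; c5→M.
Column's best replies: T→c3; M→c2; B→c4.
Only (T, c3) has each player best-responding; Nash payoffs (14, 17).
Sequential outcome (T, c3) coincides with the Nash profile (T, c3).

yes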